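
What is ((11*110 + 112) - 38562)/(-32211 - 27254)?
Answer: 1064/1699 ≈ 0.62625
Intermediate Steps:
((11*110 + 112) - 38562)/(-32211 - 27254) = ((1210 + 112) - 38562)/(-59465) = (1322 - 38562)*(-1/59465) = -37240*(-1/59465) = 1064/1699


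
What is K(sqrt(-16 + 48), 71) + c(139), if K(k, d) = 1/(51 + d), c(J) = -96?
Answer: -11711/122 ≈ -95.992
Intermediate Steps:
K(sqrt(-16 + 48), 71) + c(139) = 1/(51 + 71) - 96 = 1/122 - 96 = -11711/122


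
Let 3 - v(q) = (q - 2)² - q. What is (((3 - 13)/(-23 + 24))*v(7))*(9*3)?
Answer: 4050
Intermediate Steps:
v(q) = 3 + q - (-2 + q)² (v(q) = 3 - ((q - 2)² - q) = 3 - ((-2 + q)² - q) = 3 + (q - (-2 + q)²) = 3 + q - (-2 + q)²)
(((3 - 13)/(-23 + 24))*v(7))*(9*3) = (((3 - 13)/(-23 + 24))*(3 + 7 - (-2 + 7)²))*(9*3) = ((-10/1)*(3 + 7 - 1*5²))*27 = ((-10*1)*(3 + 7 - 1*25))*27 = -10*(3 + 7 - 25)*27 = -10*(-15)*27 = 150*27 = 4050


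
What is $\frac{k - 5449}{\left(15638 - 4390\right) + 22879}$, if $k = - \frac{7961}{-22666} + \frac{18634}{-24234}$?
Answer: $- \frac{213807063809}{1338967589442} \approx -0.15968$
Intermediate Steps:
$k = - \frac{16387955}{39234846}$ ($k = \left(-7961\right) \left(- \frac{1}{22666}\right) + 18634 \left(- \frac{1}{24234}\right) = \frac{7961}{22666} - \frac{1331}{1731} = - \frac{16387955}{39234846} \approx -0.41769$)
$\frac{k - 5449}{\left(15638 - 4390\right) + 22879} = \frac{- \frac{16387955}{39234846} - 5449}{\left(15638 - 4390\right) + 22879} = - \frac{213807063809}{39234846 \left(11248 + 22879\right)} = - \frac{213807063809}{39234846 \cdot 34127} = \left(- \frac{213807063809}{39234846}\right) \frac{1}{34127} = - \frac{213807063809}{1338967589442}$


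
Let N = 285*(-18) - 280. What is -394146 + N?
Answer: -399556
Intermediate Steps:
N = -5410 (N = -5130 - 280 = -5410)
-394146 + N = -394146 - 5410 = -399556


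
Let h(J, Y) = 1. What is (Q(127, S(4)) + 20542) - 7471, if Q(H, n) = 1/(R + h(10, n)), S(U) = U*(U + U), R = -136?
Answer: 1764584/135 ≈ 13071.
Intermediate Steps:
S(U) = 2*U² (S(U) = U*(2*U) = 2*U²)
Q(H, n) = -1/135 (Q(H, n) = 1/(-136 + 1) = 1/(-135) = -1/135)
(Q(127, S(4)) + 20542) - 7471 = (-1/135 + 20542) - 7471 = 2773169/135 - 7471 = 1764584/135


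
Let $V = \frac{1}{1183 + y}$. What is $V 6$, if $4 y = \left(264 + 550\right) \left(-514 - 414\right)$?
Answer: $- \frac{2}{62555} \approx -3.1972 \cdot 10^{-5}$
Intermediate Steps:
$y = -188848$ ($y = \frac{\left(264 + 550\right) \left(-514 - 414\right)}{4} = \frac{814 \left(-928\right)}{4} = \frac{1}{4} \left(-755392\right) = -188848$)
$V = - \frac{1}{187665}$ ($V = \frac{1}{1183 - 188848} = \frac{1}{-187665} = - \frac{1}{187665} \approx -5.3286 \cdot 10^{-6}$)
$V 6 = \left(- \frac{1}{187665}\right) 6 = - \frac{2}{62555}$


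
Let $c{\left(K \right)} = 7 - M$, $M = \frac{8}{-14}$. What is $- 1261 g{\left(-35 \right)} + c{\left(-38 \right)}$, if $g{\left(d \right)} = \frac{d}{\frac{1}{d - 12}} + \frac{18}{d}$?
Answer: $- \frac{72579112}{35} \approx -2.0737 \cdot 10^{6}$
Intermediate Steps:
$M = - \frac{4}{7}$ ($M = 8 \left(- \frac{1}{14}\right) = - \frac{4}{7} \approx -0.57143$)
$c{\left(K \right)} = \frac{53}{7}$ ($c{\left(K \right)} = 7 - - \frac{4}{7} = 7 + \frac{4}{7} = \frac{53}{7}$)
$g{\left(d \right)} = \frac{18}{d} + d \left(-12 + d\right)$ ($g{\left(d \right)} = \frac{d}{\frac{1}{-12 + d}} + \frac{18}{d} = d \left(-12 + d\right) + \frac{18}{d} = \frac{18}{d} + d \left(-12 + d\right)$)
$- 1261 g{\left(-35 \right)} + c{\left(-38 \right)} = - 1261 \frac{18 + \left(-35\right)^{2} \left(-12 - 35\right)}{-35} + \frac{53}{7} = - 1261 \left(- \frac{18 + 1225 \left(-47\right)}{35}\right) + \frac{53}{7} = - 1261 \left(- \frac{18 - 57575}{35}\right) + \frac{53}{7} = - 1261 \left(\left(- \frac{1}{35}\right) \left(-57557\right)\right) + \frac{53}{7} = \left(-1261\right) \frac{57557}{35} + \frac{53}{7} = - \frac{72579377}{35} + \frac{53}{7} = - \frac{72579112}{35}$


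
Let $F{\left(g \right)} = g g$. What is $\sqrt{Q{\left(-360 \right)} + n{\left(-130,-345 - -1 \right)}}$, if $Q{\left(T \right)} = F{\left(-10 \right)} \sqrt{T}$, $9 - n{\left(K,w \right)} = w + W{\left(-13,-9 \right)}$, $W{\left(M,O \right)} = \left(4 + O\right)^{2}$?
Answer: $2 \sqrt{82 + 150 i \sqrt{10}} \approx 33.567 + 28.262 i$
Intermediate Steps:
$F{\left(g \right)} = g^{2}$
$n{\left(K,w \right)} = -16 - w$ ($n{\left(K,w \right)} = 9 - \left(w + \left(4 - 9\right)^{2}\right) = 9 - \left(w + \left(-5\right)^{2}\right) = 9 - \left(w + 25\right) = 9 - \left(25 + w\right) = -16 - w$)
$Q{\left(T \right)} = 100 \sqrt{T}$ ($Q{\left(T \right)} = \left(-10\right)^{2} \sqrt{T} = 100 \sqrt{T}$)
$\sqrt{Q{\left(-360 \right)} + n{\left(-130,-345 - -1 \right)}} = \sqrt{100 \sqrt{-360} - \left(-329 + 1\right)} = \sqrt{100 \cdot 6 i \sqrt{10} - -328} = \sqrt{600 i \sqrt{10} - -328} = \sqrt{600 i \sqrt{10} + \left(-16 + 344\right)} = \sqrt{600 i \sqrt{10} + 328} = \sqrt{328 + 600 i \sqrt{10}}$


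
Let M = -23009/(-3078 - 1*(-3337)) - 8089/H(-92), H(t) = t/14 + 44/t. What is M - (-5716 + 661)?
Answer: 256740153/41995 ≈ 6113.6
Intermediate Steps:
H(t) = 44/t + t/14 (H(t) = t*(1/14) + 44/t = t/14 + 44/t = 44/t + t/14)
M = 44455428/41995 (M = -23009/(-3078 - 1*(-3337)) - 8089/(44/(-92) + (1/14)*(-92)) = -23009/(-3078 + 3337) - 8089/(44*(-1/92) - 46/7) = -23009/259 - 8089/(-11/23 - 46/7) = -23009*1/259 - 8089/(-1135/161) = -3287/37 - 8089*(-161/1135) = -3287/37 + 1302329/1135 = 44455428/41995 ≈ 1058.6)
M - (-5716 + 661) = 44455428/41995 - (-5716 + 661) = 44455428/41995 - 1*(-5055) = 44455428/41995 + 5055 = 256740153/41995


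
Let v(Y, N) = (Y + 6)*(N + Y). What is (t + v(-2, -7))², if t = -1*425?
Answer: 212521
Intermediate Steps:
v(Y, N) = (6 + Y)*(N + Y)
t = -425
(t + v(-2, -7))² = (-425 + ((-2)² + 6*(-7) + 6*(-2) - 7*(-2)))² = (-425 + (4 - 42 - 12 + 14))² = (-425 - 36)² = (-461)² = 212521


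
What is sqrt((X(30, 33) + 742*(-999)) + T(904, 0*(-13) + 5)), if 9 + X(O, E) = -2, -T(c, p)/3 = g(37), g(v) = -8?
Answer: I*sqrt(741245) ≈ 860.96*I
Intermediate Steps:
T(c, p) = 24 (T(c, p) = -3*(-8) = 24)
X(O, E) = -11 (X(O, E) = -9 - 2 = -11)
sqrt((X(30, 33) + 742*(-999)) + T(904, 0*(-13) + 5)) = sqrt((-11 + 742*(-999)) + 24) = sqrt((-11 - 741258) + 24) = sqrt(-741269 + 24) = sqrt(-741245) = I*sqrt(741245)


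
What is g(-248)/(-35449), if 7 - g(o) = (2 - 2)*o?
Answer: -7/35449 ≈ -0.00019747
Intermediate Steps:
g(o) = 7 (g(o) = 7 - (2 - 2)*o = 7 - 0*o = 7 - 1*0 = 7 + 0 = 7)
g(-248)/(-35449) = 7/(-35449) = 7*(-1/35449) = -7/35449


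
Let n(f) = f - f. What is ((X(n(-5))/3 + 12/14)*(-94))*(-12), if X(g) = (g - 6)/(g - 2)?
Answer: 14664/7 ≈ 2094.9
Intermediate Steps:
n(f) = 0
X(g) = (-6 + g)/(-2 + g)
((X(n(-5))/3 + 12/14)*(-94))*(-12) = ((((-6 + 0)/(-2 + 0))/3 + 12/14)*(-94))*(-12) = (((-6/(-2))*(1/3) + 12*(1/14))*(-94))*(-12) = ((-1/2*(-6)*(1/3) + 6/7)*(-94))*(-12) = ((3*(1/3) + 6/7)*(-94))*(-12) = ((1 + 6/7)*(-94))*(-12) = ((13/7)*(-94))*(-12) = -1222/7*(-12) = 14664/7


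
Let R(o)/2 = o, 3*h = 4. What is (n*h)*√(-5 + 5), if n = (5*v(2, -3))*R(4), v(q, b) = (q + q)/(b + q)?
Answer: 0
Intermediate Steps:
h = 4/3 (h = (⅓)*4 = 4/3 ≈ 1.3333)
v(q, b) = 2*q/(b + q) (v(q, b) = (2*q)/(b + q) = 2*q/(b + q))
R(o) = 2*o
n = -160 (n = (5*(2*2/(-3 + 2)))*(2*4) = (5*(2*2/(-1)))*8 = (5*(2*2*(-1)))*8 = (5*(-4))*8 = -20*8 = -160)
(n*h)*√(-5 + 5) = (-160*4/3)*√(-5 + 5) = -640*√0/3 = -640/3*0 = 0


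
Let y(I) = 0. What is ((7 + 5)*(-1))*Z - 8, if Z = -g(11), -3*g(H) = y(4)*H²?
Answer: -8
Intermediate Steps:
g(H) = 0 (g(H) = -0*H² = -⅓*0 = 0)
Z = 0 (Z = -1*0 = 0)
((7 + 5)*(-1))*Z - 8 = ((7 + 5)*(-1))*0 - 8 = (12*(-1))*0 - 8 = -12*0 - 8 = 0 - 8 = -8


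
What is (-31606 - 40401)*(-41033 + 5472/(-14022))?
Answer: 121142344583/41 ≈ 2.9547e+9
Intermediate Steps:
(-31606 - 40401)*(-41033 + 5472/(-14022)) = -72007*(-41033 + 5472*(-1/14022)) = -72007*(-41033 - 16/41) = -72007*(-1682369/41) = 121142344583/41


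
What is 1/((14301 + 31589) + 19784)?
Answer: 1/65674 ≈ 1.5227e-5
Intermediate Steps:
1/((14301 + 31589) + 19784) = 1/(45890 + 19784) = 1/65674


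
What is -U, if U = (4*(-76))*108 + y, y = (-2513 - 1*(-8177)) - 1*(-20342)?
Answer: 6826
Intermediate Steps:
y = 26006 (y = (-2513 + 8177) + 20342 = 5664 + 20342 = 26006)
U = -6826 (U = (4*(-76))*108 + 26006 = -304*108 + 26006 = -32832 + 26006 = -6826)
-U = -1*(-6826) = 6826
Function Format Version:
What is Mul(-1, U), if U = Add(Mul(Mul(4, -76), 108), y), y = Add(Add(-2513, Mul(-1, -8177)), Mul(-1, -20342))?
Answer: 6826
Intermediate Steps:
y = 26006 (y = Add(Add(-2513, 8177), 20342) = Add(5664, 20342) = 26006)
U = -6826 (U = Add(Mul(Mul(4, -76), 108), 26006) = Add(Mul(-304, 108), 26006) = Add(-32832, 26006) = -6826)
Mul(-1, U) = Mul(-1, -6826) = 6826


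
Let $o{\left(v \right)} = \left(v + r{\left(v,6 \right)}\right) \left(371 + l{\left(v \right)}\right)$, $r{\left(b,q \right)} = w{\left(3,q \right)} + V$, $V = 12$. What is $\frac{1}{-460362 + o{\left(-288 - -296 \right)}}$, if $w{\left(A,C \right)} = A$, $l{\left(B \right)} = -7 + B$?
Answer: $- \frac{1}{451806} \approx -2.2133 \cdot 10^{-6}$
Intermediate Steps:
$r{\left(b,q \right)} = 15$ ($r{\left(b,q \right)} = 3 + 12 = 15$)
$o{\left(v \right)} = \left(15 + v\right) \left(364 + v\right)$ ($o{\left(v \right)} = \left(v + 15\right) \left(371 + \left(-7 + v\right)\right) = \left(15 + v\right) \left(364 + v\right)$)
$\frac{1}{-460362 + o{\left(-288 - -296 \right)}} = \frac{1}{-460362 + \left(5460 + \left(-288 - -296\right)^{2} + 379 \left(-288 - -296\right)\right)} = \frac{1}{-460362 + \left(5460 + \left(-288 + 296\right)^{2} + 379 \left(-288 + 296\right)\right)} = \frac{1}{-460362 + \left(5460 + 8^{2} + 379 \cdot 8\right)} = \frac{1}{-460362 + \left(5460 + 64 + 3032\right)} = \frac{1}{-460362 + 8556} = \frac{1}{-451806} = - \frac{1}{451806}$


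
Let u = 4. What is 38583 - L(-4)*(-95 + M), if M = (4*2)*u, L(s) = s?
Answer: 38331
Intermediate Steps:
M = 32 (M = (4*2)*4 = 8*4 = 32)
38583 - L(-4)*(-95 + M) = 38583 - (-4)*(-95 + 32) = 38583 - (-4)*(-63) = 38583 - 1*252 = 38583 - 252 = 38331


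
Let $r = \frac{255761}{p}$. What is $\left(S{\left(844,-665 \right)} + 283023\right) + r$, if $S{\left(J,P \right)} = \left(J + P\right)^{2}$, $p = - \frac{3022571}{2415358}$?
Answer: $\frac{334548932106}{3022571} \approx 1.1068 \cdot 10^{5}$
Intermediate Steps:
$p = - \frac{3022571}{2415358}$ ($p = \left(-3022571\right) \frac{1}{2415358} = - \frac{3022571}{2415358} \approx -1.2514$)
$r = - \frac{617754377438}{3022571}$ ($r = \frac{255761}{- \frac{3022571}{2415358}} = 255761 \left(- \frac{2415358}{3022571}\right) = - \frac{617754377438}{3022571} \approx -2.0438 \cdot 10^{5}$)
$\left(S{\left(844,-665 \right)} + 283023\right) + r = \left(\left(844 - 665\right)^{2} + 283023\right) - \frac{617754377438}{3022571} = \left(179^{2} + 283023\right) - \frac{617754377438}{3022571} = \left(32041 + 283023\right) - \frac{617754377438}{3022571} = 315064 - \frac{617754377438}{3022571} = \frac{334548932106}{3022571}$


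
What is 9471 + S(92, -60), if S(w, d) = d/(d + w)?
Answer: 75753/8 ≈ 9469.1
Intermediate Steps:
9471 + S(92, -60) = 9471 - 60/(-60 + 92) = 9471 - 60/32 = 9471 - 60*1/32 = 9471 - 15/8 = 75753/8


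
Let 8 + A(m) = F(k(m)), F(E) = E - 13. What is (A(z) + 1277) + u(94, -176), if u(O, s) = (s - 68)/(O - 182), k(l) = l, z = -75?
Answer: 26043/22 ≈ 1183.8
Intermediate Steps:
F(E) = -13 + E
u(O, s) = (-68 + s)/(-182 + O)
A(m) = -21 + m (A(m) = -8 + (-13 + m) = -21 + m)
(A(z) + 1277) + u(94, -176) = ((-21 - 75) + 1277) + (-68 - 176)/(-182 + 94) = (-96 + 1277) - 244/(-88) = 1181 - 1/88*(-244) = 1181 + 61/22 = 26043/22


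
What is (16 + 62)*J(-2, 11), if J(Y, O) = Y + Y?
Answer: -312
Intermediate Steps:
J(Y, O) = 2*Y
(16 + 62)*J(-2, 11) = (16 + 62)*(2*(-2)) = 78*(-4) = -312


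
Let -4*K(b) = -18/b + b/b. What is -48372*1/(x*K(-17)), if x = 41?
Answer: 3289296/1435 ≈ 2292.2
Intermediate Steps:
K(b) = -1/4 + 9/(2*b) (K(b) = -(-18/b + b/b)/4 = -(-18/b + 1)/4 = -(1 - 18/b)/4 = -1/4 + 9/(2*b))
-48372*1/(x*K(-17)) = -48372*(-68/(41*(18 - 1*(-17)))) = -48372*(-68/(41*(18 + 17))) = -48372/(41*((1/4)*(-1/17)*35)) = -48372/(41*(-35/68)) = -48372/(-1435/68) = -48372*(-68/1435) = 3289296/1435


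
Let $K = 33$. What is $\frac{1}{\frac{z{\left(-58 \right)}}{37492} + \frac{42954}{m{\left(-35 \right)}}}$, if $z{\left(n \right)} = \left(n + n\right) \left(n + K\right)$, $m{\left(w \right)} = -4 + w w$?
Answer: $\frac{3814811}{134497689} \approx 0.028363$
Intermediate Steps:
$m{\left(w \right)} = -4 + w^{2}$
$z{\left(n \right)} = 2 n \left(33 + n\right)$ ($z{\left(n \right)} = \left(n + n\right) \left(n + 33\right) = 2 n \left(33 + n\right)$)
$\frac{1}{\frac{z{\left(-58 \right)}}{37492} + \frac{42954}{m{\left(-35 \right)}}} = \frac{1}{\frac{2 \left(-58\right) \left(33 - 58\right)}{37492} + \frac{42954}{-4 + \left(-35\right)^{2}}} = \frac{1}{2 \left(-58\right) \left(-25\right) \frac{1}{37492} + \frac{42954}{-4 + 1225}} = \frac{1}{2900 \cdot \frac{1}{37492} + \frac{42954}{1221}} = \frac{1}{\frac{725}{9373} + 42954 \cdot \frac{1}{1221}} = \frac{1}{\frac{725}{9373} + \frac{14318}{407}} = \frac{1}{\frac{134497689}{3814811}} = \frac{3814811}{134497689}$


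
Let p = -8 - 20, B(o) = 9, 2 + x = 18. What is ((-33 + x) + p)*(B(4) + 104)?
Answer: -5085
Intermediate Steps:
x = 16 (x = -2 + 18 = 16)
p = -28
((-33 + x) + p)*(B(4) + 104) = ((-33 + 16) - 28)*(9 + 104) = (-17 - 28)*113 = -45*113 = -5085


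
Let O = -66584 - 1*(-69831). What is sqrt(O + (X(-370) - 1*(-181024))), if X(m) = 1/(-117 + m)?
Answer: 2*sqrt(10925842078)/487 ≈ 429.27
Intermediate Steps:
O = 3247 (O = -66584 + 69831 = 3247)
sqrt(O + (X(-370) - 1*(-181024))) = sqrt(3247 + (1/(-117 - 370) - 1*(-181024))) = sqrt(3247 + (1/(-487) + 181024)) = sqrt(3247 + (-1/487 + 181024)) = sqrt(3247 + 88158687/487) = sqrt(89739976/487) = 2*sqrt(10925842078)/487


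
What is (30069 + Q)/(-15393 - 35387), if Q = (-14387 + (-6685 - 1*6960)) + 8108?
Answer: -2029/10156 ≈ -0.19978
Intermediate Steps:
Q = -19924 (Q = (-14387 + (-6685 - 6960)) + 8108 = (-14387 - 13645) + 8108 = -28032 + 8108 = -19924)
(30069 + Q)/(-15393 - 35387) = (30069 - 19924)/(-15393 - 35387) = 10145/(-50780) = 10145*(-1/50780) = -2029/10156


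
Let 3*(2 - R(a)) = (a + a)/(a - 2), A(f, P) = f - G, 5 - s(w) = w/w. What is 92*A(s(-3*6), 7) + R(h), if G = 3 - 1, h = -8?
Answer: 2782/15 ≈ 185.47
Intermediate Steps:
G = 2
s(w) = 4 (s(w) = 5 - w/w = 5 - 1*1 = 5 - 1 = 4)
A(f, P) = -2 + f (A(f, P) = f - 1*2 = f - 2 = -2 + f)
R(a) = 2 - 2*a/(3*(-2 + a)) (R(a) = 2 - (a + a)/(3*(a - 2)) = 2 - 2*a/(3*(-2 + a)))
92*A(s(-3*6), 7) + R(h) = 92*(-2 + 4) + 4*(-3 - 8)/(3*(-2 - 8)) = 92*2 + (4/3)*(-11)/(-10) = 184 + (4/3)*(-1/10)*(-11) = 184 + 22/15 = 2782/15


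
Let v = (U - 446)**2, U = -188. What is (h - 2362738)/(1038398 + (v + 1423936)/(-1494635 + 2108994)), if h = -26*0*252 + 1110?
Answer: -725443708226/318975491387 ≈ -2.2743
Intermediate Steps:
h = 1110 (h = 0*252 + 1110 = 0 + 1110 = 1110)
v = 401956 (v = (-188 - 446)**2 = (-634)**2 = 401956)
(h - 2362738)/(1038398 + (v + 1423936)/(-1494635 + 2108994)) = (1110 - 2362738)/(1038398 + (401956 + 1423936)/(-1494635 + 2108994)) = -2361628/(1038398 + 1825892/614359) = -2361628/637950982774/614359 = -2361628*614359/637950982774 = -725443708226/318975491387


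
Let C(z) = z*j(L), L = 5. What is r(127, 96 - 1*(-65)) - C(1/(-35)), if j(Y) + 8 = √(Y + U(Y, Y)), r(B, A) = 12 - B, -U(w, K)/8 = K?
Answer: -4033/35 + I*√35/35 ≈ -115.23 + 0.16903*I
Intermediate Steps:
U(w, K) = -8*K
j(Y) = -8 + √7*√(-Y) (j(Y) = -8 + √(Y - 8*Y) = -8 + √(-7*Y) = -8 + √7*√(-Y))
C(z) = z*(-8 + I*√35) (C(z) = z*(-8 + √7*√(-1*5)) = z*(-8 + √7*√(-5)) = z*(-8 + √7*(I*√5)) = z*(-8 + I*√35))
r(127, 96 - 1*(-65)) - C(1/(-35)) = (12 - 1*127) - (-8 + I*√35)/(-35) = (12 - 127) - (-1)*(-8 + I*√35)/35 = -115 - (8/35 - I*√35/35) = -115 + (-8/35 + I*√35/35) = -4033/35 + I*√35/35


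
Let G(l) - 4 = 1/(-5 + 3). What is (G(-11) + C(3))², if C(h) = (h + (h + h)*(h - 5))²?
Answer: 28561/4 ≈ 7140.3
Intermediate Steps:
G(l) = 7/2 (G(l) = 4 + 1/(-5 + 3) = 4 + 1/(-2) = 4 - ½ = 7/2)
C(h) = (h + 2*h*(-5 + h))² (C(h) = (h + (2*h)*(-5 + h))² = (h + 2*h*(-5 + h))²)
(G(-11) + C(3))² = (7/2 + 3²*(-9 + 2*3)²)² = (7/2 + 9*(-9 + 6)²)² = (7/2 + 9*(-3)²)² = (7/2 + 9*9)² = (7/2 + 81)² = (169/2)² = 28561/4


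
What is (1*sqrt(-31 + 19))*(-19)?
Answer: -38*I*sqrt(3) ≈ -65.818*I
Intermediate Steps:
(1*sqrt(-31 + 19))*(-19) = (1*sqrt(-12))*(-19) = (1*(2*I*sqrt(3)))*(-19) = (2*I*sqrt(3))*(-19) = -38*I*sqrt(3)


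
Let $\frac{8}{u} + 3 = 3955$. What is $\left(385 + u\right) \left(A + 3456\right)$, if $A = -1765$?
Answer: $\frac{16926999}{26} \approx 6.5104 \cdot 10^{5}$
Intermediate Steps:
$u = \frac{1}{494}$ ($u = \frac{8}{-3 + 3955} = \frac{8}{3952} = 8 \cdot \frac{1}{3952} = \frac{1}{494} \approx 0.0020243$)
$\left(385 + u\right) \left(A + 3456\right) = \left(385 + \frac{1}{494}\right) \left(-1765 + 3456\right) = \frac{190191}{494} \cdot 1691 = \frac{16926999}{26}$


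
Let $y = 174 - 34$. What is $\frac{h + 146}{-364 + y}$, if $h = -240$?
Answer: $\frac{47}{112} \approx 0.41964$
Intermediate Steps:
$y = 140$
$\frac{h + 146}{-364 + y} = \frac{-240 + 146}{-364 + 140} = - \frac{94}{-224} = \left(-94\right) \left(- \frac{1}{224}\right) = \frac{47}{112}$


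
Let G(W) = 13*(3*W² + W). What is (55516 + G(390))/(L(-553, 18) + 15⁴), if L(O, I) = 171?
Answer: 2996243/25398 ≈ 117.97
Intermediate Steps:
G(W) = 13*W + 39*W² (G(W) = 13*(W + 3*W²) = 13*W + 39*W²)
(55516 + G(390))/(L(-553, 18) + 15⁴) = (55516 + 13*390*(1 + 3*390))/(171 + 15⁴) = (55516 + 13*390*(1 + 1170))/(171 + 50625) = (55516 + 13*390*1171)/50796 = (55516 + 5936970)*(1/50796) = 5992486*(1/50796) = 2996243/25398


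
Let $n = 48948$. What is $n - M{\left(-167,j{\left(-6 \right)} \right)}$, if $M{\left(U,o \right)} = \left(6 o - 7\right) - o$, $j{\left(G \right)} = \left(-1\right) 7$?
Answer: $48990$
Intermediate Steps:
$j{\left(G \right)} = -7$
$M{\left(U,o \right)} = -7 + 5 o$ ($M{\left(U,o \right)} = \left(-7 + 6 o\right) - o = -7 + 5 o$)
$n - M{\left(-167,j{\left(-6 \right)} \right)} = 48948 - \left(-7 + 5 \left(-7\right)\right) = 48948 - \left(-7 - 35\right) = 48948 - -42 = 48948 + 42 = 48990$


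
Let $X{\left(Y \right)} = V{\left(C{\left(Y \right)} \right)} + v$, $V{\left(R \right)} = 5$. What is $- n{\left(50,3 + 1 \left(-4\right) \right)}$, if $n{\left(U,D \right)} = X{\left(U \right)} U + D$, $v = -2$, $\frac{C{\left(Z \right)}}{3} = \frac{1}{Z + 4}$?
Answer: $-149$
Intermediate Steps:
$C{\left(Z \right)} = \frac{3}{4 + Z}$ ($C{\left(Z \right)} = \frac{3}{Z + 4} = \frac{3}{4 + Z}$)
$X{\left(Y \right)} = 3$ ($X{\left(Y \right)} = 5 - 2 = 3$)
$n{\left(U,D \right)} = D + 3 U$ ($n{\left(U,D \right)} = 3 U + D = D + 3 U$)
$- n{\left(50,3 + 1 \left(-4\right) \right)} = - (\left(3 + 1 \left(-4\right)\right) + 3 \cdot 50) = - (\left(3 - 4\right) + 150) = - (-1 + 150) = \left(-1\right) 149 = -149$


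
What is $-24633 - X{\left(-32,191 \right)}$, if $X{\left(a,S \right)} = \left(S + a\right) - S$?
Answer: $-24601$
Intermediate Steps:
$X{\left(a,S \right)} = a$
$-24633 - X{\left(-32,191 \right)} = -24633 - -32 = -24633 + 32 = -24601$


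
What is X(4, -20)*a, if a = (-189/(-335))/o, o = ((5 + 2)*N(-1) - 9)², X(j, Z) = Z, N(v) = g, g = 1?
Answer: -189/67 ≈ -2.8209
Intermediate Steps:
N(v) = 1
o = 4 (o = ((5 + 2)*1 - 9)² = (7*1 - 9)² = (7 - 9)² = (-2)² = 4)
a = 189/1340 (a = -189/(-335)/4 = -189*(-1/335)*(¼) = (189/335)*(¼) = 189/1340 ≈ 0.14104)
X(4, -20)*a = -20*189/1340 = -189/67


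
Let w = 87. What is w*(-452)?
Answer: -39324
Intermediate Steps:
w*(-452) = 87*(-452) = -39324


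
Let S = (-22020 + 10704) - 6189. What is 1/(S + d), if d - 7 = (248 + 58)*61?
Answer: 1/1168 ≈ 0.00085616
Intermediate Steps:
d = 18673 (d = 7 + (248 + 58)*61 = 7 + 306*61 = 7 + 18666 = 18673)
S = -17505 (S = -11316 - 6189 = -17505)
1/(S + d) = 1/(-17505 + 18673) = 1/1168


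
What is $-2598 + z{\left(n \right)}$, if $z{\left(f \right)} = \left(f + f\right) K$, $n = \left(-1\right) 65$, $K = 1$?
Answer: $-2728$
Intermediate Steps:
$n = -65$
$z{\left(f \right)} = 2 f$ ($z{\left(f \right)} = \left(f + f\right) 1 = 2 f 1 = 2 f$)
$-2598 + z{\left(n \right)} = -2598 + 2 \left(-65\right) = -2598 - 130 = -2728$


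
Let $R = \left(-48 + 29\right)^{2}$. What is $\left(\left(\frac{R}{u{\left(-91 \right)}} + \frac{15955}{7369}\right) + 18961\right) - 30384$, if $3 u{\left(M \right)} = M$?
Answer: $- \frac{7666552639}{670579} \approx -11433.0$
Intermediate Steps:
$R = 361$ ($R = \left(-19\right)^{2} = 361$)
$u{\left(M \right)} = \frac{M}{3}$
$\left(\left(\frac{R}{u{\left(-91 \right)}} + \frac{15955}{7369}\right) + 18961\right) - 30384 = \left(\left(\frac{361}{\frac{1}{3} \left(-91\right)} + \frac{15955}{7369}\right) + 18961\right) - 30384 = \left(\left(\frac{361}{- \frac{91}{3}} + 15955 \cdot \frac{1}{7369}\right) + 18961\right) - 30384 = \left(\left(361 \left(- \frac{3}{91}\right) + \frac{15955}{7369}\right) + 18961\right) - 30384 = \left(\left(- \frac{1083}{91} + \frac{15955}{7369}\right) + 18961\right) - 30384 = \left(- \frac{6528722}{670579} + 18961\right) - 30384 = \frac{12708319697}{670579} - 30384 = - \frac{7666552639}{670579}$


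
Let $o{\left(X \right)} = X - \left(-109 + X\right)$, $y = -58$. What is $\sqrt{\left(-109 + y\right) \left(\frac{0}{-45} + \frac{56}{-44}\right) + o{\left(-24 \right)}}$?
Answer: $\frac{3 \sqrt{4323}}{11} \approx 17.932$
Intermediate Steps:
$o{\left(X \right)} = 109$
$\sqrt{\left(-109 + y\right) \left(\frac{0}{-45} + \frac{56}{-44}\right) + o{\left(-24 \right)}} = \sqrt{\left(-109 - 58\right) \left(\frac{0}{-45} + \frac{56}{-44}\right) + 109} = \sqrt{- 167 \left(0 \left(- \frac{1}{45}\right) + 56 \left(- \frac{1}{44}\right)\right) + 109} = \sqrt{- 167 \left(0 - \frac{14}{11}\right) + 109} = \sqrt{\left(-167\right) \left(- \frac{14}{11}\right) + 109} = \sqrt{\frac{2338}{11} + 109} = \sqrt{\frac{3537}{11}} = \frac{3 \sqrt{4323}}{11}$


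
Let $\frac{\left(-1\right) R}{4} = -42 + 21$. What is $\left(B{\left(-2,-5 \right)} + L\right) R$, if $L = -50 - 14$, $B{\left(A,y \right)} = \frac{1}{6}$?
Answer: $-5362$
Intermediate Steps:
$B{\left(A,y \right)} = \frac{1}{6}$
$L = -64$ ($L = -50 - 14 = -64$)
$R = 84$ ($R = - 4 \left(-42 + 21\right) = \left(-4\right) \left(-21\right) = 84$)
$\left(B{\left(-2,-5 \right)} + L\right) R = \left(\frac{1}{6} - 64\right) 84 = \left(- \frac{383}{6}\right) 84 = -5362$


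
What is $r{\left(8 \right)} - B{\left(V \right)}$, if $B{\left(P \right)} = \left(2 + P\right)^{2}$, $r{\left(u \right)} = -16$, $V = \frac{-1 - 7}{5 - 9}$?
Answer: $-32$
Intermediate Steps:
$V = 2$ ($V = - \frac{8}{-4} = \left(-8\right) \left(- \frac{1}{4}\right) = 2$)
$r{\left(8 \right)} - B{\left(V \right)} = -16 - \left(2 + 2\right)^{2} = -16 - 4^{2} = -16 - 16 = -32$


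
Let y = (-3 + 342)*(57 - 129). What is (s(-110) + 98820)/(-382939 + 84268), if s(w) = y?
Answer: -24804/99557 ≈ -0.24914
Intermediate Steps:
y = -24408 (y = 339*(-72) = -24408)
s(w) = -24408
(s(-110) + 98820)/(-382939 + 84268) = (-24408 + 98820)/(-382939 + 84268) = 74412/(-298671) = 74412*(-1/298671) = -24804/99557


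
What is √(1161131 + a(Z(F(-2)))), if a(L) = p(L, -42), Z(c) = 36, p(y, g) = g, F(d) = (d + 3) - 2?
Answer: √1161089 ≈ 1077.5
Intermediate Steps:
F(d) = 1 + d (F(d) = (3 + d) - 2 = 1 + d)
a(L) = -42
√(1161131 + a(Z(F(-2)))) = √(1161131 - 42) = √1161089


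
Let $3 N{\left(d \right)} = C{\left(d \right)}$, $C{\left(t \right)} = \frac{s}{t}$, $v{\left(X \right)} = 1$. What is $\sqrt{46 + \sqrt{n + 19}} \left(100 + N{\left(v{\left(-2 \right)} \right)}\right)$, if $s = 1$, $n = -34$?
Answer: $\frac{301 \sqrt{46 + i \sqrt{15}}}{3} \approx 681.1 + 28.622 i$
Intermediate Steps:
$C{\left(t \right)} = \frac{1}{t}$ ($C{\left(t \right)} = 1 \frac{1}{t} = \frac{1}{t}$)
$N{\left(d \right)} = \frac{1}{3 d}$
$\sqrt{46 + \sqrt{n + 19}} \left(100 + N{\left(v{\left(-2 \right)} \right)}\right) = \sqrt{46 + \sqrt{-34 + 19}} \left(100 + \frac{1}{3 \cdot 1}\right) = \sqrt{46 + \sqrt{-15}} \left(100 + \frac{1}{3} \cdot 1\right) = \sqrt{46 + i \sqrt{15}} \left(100 + \frac{1}{3}\right) = \sqrt{46 + i \sqrt{15}} \cdot \frac{301}{3} = \frac{301 \sqrt{46 + i \sqrt{15}}}{3}$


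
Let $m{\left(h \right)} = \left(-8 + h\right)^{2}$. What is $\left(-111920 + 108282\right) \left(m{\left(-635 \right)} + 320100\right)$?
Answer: $-2668651262$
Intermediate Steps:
$\left(-111920 + 108282\right) \left(m{\left(-635 \right)} + 320100\right) = \left(-111920 + 108282\right) \left(\left(-8 - 635\right)^{2} + 320100\right) = - 3638 \left(\left(-643\right)^{2} + 320100\right) = - 3638 \left(413449 + 320100\right) = \left(-3638\right) 733549 = -2668651262$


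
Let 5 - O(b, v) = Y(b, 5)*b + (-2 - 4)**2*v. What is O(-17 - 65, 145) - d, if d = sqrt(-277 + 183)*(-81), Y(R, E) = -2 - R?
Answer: 1345 + 81*I*sqrt(94) ≈ 1345.0 + 785.32*I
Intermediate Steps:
d = -81*I*sqrt(94) (d = sqrt(-94)*(-81) = (I*sqrt(94))*(-81) = -81*I*sqrt(94) ≈ -785.32*I)
O(b, v) = 5 - 36*v - b*(-2 - b) (O(b, v) = 5 - ((-2 - b)*b + (-2 - 4)**2*v) = 5 - (b*(-2 - b) + (-6)**2*v) = 5 - (b*(-2 - b) + 36*v) = 5 - (36*v + b*(-2 - b)) = 5 + (-36*v - b*(-2 - b)) = 5 - 36*v - b*(-2 - b))
O(-17 - 65, 145) - d = (5 - 36*145 + (-17 - 65)*(2 + (-17 - 65))) - (-81)*I*sqrt(94) = (5 - 5220 - 82*(2 - 82)) + 81*I*sqrt(94) = (5 - 5220 - 82*(-80)) + 81*I*sqrt(94) = (5 - 5220 + 6560) + 81*I*sqrt(94) = 1345 + 81*I*sqrt(94)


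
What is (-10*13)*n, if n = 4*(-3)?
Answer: 1560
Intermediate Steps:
n = -12
(-10*13)*n = -10*13*(-12) = -130*(-12) = 1560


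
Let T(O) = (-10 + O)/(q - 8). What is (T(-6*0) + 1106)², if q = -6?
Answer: 60016009/49 ≈ 1.2248e+6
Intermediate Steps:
T(O) = 5/7 - O/14 (T(O) = (-10 + O)/(-6 - 8) = (-10 + O)/(-14) = (-10 + O)*(-1/14) = 5/7 - O/14)
(T(-6*0) + 1106)² = ((5/7 - (-3)*0/7) + 1106)² = ((5/7 - 1/14*0) + 1106)² = ((5/7 + 0) + 1106)² = (5/7 + 1106)² = (7747/7)² = 60016009/49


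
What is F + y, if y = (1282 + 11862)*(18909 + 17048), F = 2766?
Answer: 472621574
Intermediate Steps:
y = 472618808 (y = 13144*35957 = 472618808)
F + y = 2766 + 472618808 = 472621574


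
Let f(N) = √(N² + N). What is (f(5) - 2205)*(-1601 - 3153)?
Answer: 10482570 - 4754*√30 ≈ 1.0457e+7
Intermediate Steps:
f(N) = √(N + N²)
(f(5) - 2205)*(-1601 - 3153) = (√(5*(1 + 5)) - 2205)*(-1601 - 3153) = (√(5*6) - 2205)*(-4754) = (√30 - 2205)*(-4754) = (-2205 + √30)*(-4754) = 10482570 - 4754*√30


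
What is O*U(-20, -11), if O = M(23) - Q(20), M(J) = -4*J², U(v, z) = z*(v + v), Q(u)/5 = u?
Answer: -975040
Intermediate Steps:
Q(u) = 5*u
U(v, z) = 2*v*z (U(v, z) = z*(2*v) = 2*v*z)
M(J) = -4*J²
O = -2216 (O = -4*23² - 5*20 = -4*529 - 1*100 = -2116 - 100 = -2216)
O*U(-20, -11) = -4432*(-20)*(-11) = -2216*440 = -975040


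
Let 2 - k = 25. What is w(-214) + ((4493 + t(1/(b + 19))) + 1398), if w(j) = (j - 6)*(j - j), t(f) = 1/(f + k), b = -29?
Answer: 1360811/231 ≈ 5891.0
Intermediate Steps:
k = -23 (k = 2 - 1*25 = 2 - 25 = -23)
t(f) = 1/(-23 + f) (t(f) = 1/(f - 23) = 1/(-23 + f))
w(j) = 0 (w(j) = (-6 + j)*0 = 0)
w(-214) + ((4493 + t(1/(b + 19))) + 1398) = 0 + ((4493 + 1/(-23 + 1/(-29 + 19))) + 1398) = 0 + ((4493 + 1/(-23 + 1/(-10))) + 1398) = 0 + ((4493 + 1/(-23 - ⅒)) + 1398) = 0 + ((4493 + 1/(-231/10)) + 1398) = 0 + ((4493 - 10/231) + 1398) = 0 + (1037873/231 + 1398) = 0 + 1360811/231 = 1360811/231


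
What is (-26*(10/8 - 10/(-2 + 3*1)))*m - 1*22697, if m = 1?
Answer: -44939/2 ≈ -22470.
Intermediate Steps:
(-26*(10/8 - 10/(-2 + 3*1)))*m - 1*22697 = -26*(10/8 - 10/(-2 + 3*1))*1 - 1*22697 = -26*(10*(⅛) - 10/(-2 + 3))*1 - 22697 = -26*(5/4 - 10/1)*1 - 22697 = -26*(5/4 - 10*1)*1 - 22697 = -26*(5/4 - 10)*1 - 22697 = -26*(-35/4)*1 - 22697 = (455/2)*1 - 22697 = 455/2 - 22697 = -44939/2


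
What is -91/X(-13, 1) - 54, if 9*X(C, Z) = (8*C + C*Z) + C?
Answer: -477/10 ≈ -47.700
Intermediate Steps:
X(C, Z) = C + C*Z/9 (X(C, Z) = ((8*C + C*Z) + C)/9 = (9*C + C*Z)/9 = C + C*Z/9)
-91/X(-13, 1) - 54 = -91*(-9/(13*(9 + 1))) - 54 = -91/((⅑)*(-13)*10) - 54 = -91/(-130/9) - 54 = -91*(-9/130) - 54 = 63/10 - 54 = -477/10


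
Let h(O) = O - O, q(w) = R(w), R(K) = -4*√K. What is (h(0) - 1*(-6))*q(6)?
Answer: -24*√6 ≈ -58.788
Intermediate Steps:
q(w) = -4*√w
h(O) = 0
(h(0) - 1*(-6))*q(6) = (0 - 1*(-6))*(-4*√6) = (0 + 6)*(-4*√6) = 6*(-4*√6) = -24*√6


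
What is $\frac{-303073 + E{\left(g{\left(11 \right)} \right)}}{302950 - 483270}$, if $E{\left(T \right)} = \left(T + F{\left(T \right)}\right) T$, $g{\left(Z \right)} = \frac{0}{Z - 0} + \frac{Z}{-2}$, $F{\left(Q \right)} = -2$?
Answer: $\frac{173161}{103040} \approx 1.6805$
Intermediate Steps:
$g{\left(Z \right)} = - \frac{Z}{2}$ ($g{\left(Z \right)} = \frac{0}{Z + 0} + Z \left(- \frac{1}{2}\right) = \frac{0}{Z} - \frac{Z}{2} = 0 - \frac{Z}{2} = - \frac{Z}{2}$)
$E{\left(T \right)} = T \left(-2 + T\right)$ ($E{\left(T \right)} = \left(T - 2\right) T = \left(-2 + T\right) T = T \left(-2 + T\right)$)
$\frac{-303073 + E{\left(g{\left(11 \right)} \right)}}{302950 - 483270} = \frac{-303073 + \left(- \frac{1}{2}\right) 11 \left(-2 - \frac{11}{2}\right)}{302950 - 483270} = \frac{-303073 - \frac{11 \left(-2 - \frac{11}{2}\right)}{2}}{-180320} = \left(-303073 - - \frac{165}{4}\right) \left(- \frac{1}{180320}\right) = \left(-303073 + \frac{165}{4}\right) \left(- \frac{1}{180320}\right) = \left(- \frac{1212127}{4}\right) \left(- \frac{1}{180320}\right) = \frac{173161}{103040}$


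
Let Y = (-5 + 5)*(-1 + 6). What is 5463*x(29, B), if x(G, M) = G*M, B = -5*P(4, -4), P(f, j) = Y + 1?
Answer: -792135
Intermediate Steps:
Y = 0 (Y = 0*5 = 0)
P(f, j) = 1 (P(f, j) = 0 + 1 = 1)
B = -5 (B = -5*1 = -5)
5463*x(29, B) = 5463*(29*(-5)) = 5463*(-145) = -792135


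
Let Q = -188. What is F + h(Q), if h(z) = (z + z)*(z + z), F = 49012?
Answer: 190388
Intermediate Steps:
h(z) = 4*z² (h(z) = (2*z)*(2*z) = 4*z²)
F + h(Q) = 49012 + 4*(-188)² = 49012 + 4*35344 = 49012 + 141376 = 190388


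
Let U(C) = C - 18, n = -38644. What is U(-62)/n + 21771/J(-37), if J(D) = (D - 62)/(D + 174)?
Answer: -3201684163/106271 ≈ -30128.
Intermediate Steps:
J(D) = (-62 + D)/(174 + D)
U(C) = -18 + C
U(-62)/n + 21771/J(-37) = (-18 - 62)/(-38644) + 21771/(((-62 - 37)/(174 - 37))) = -80*(-1/38644) + 21771/((-99/137)) = 20/9661 + 21771/(((1/137)*(-99))) = 20/9661 + 21771/(-99/137) = 20/9661 + 21771*(-137/99) = 20/9661 - 331403/11 = -3201684163/106271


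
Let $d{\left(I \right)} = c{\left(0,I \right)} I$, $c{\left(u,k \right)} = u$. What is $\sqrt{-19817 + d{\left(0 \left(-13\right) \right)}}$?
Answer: $i \sqrt{19817} \approx 140.77 i$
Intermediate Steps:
$d{\left(I \right)} = 0$ ($d{\left(I \right)} = 0 I = 0$)
$\sqrt{-19817 + d{\left(0 \left(-13\right) \right)}} = \sqrt{-19817 + 0} = \sqrt{-19817} = i \sqrt{19817}$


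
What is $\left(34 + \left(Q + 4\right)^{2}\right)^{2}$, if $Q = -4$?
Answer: $1156$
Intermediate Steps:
$\left(34 + \left(Q + 4\right)^{2}\right)^{2} = \left(34 + \left(-4 + 4\right)^{2}\right)^{2} = \left(34 + 0^{2}\right)^{2} = \left(34 + 0\right)^{2} = 34^{2} = 1156$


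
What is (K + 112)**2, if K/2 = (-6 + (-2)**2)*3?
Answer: 10000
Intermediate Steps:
K = -12 (K = 2*((-6 + (-2)**2)*3) = 2*((-6 + 4)*3) = 2*(-2*3) = 2*(-6) = -12)
(K + 112)**2 = (-12 + 112)**2 = 100**2 = 10000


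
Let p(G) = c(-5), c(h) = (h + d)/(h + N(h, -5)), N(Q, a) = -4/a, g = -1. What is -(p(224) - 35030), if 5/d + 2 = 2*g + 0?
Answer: 2942395/84 ≈ 35029.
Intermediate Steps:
d = -5/4 (d = 5/(-2 + (2*(-1) + 0)) = 5/(-2 + (-2 + 0)) = 5/(-2 - 2) = 5/(-4) = 5*(-¼) = -5/4 ≈ -1.2500)
c(h) = (-5/4 + h)/(⅘ + h) (c(h) = (h - 5/4)/(h - 4/(-5)) = (-5/4 + h)/(h - 4*(-⅕)) = (-5/4 + h)/(h + ⅘) = (-5/4 + h)/(⅘ + h))
p(G) = 125/84 (p(G) = 5*(-5 + 4*(-5))/(4*(4 + 5*(-5))) = 5*(-5 - 20)/(4*(4 - 25)) = (5/4)*(-25)/(-21) = (5/4)*(-1/21)*(-25) = 125/84)
-(p(224) - 35030) = -(125/84 - 35030) = -1*(-2942395/84) = 2942395/84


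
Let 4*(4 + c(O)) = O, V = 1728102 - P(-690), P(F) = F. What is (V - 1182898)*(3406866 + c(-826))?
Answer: 1859672797517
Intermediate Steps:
V = 1728792 (V = 1728102 - 1*(-690) = 1728102 + 690 = 1728792)
c(O) = -4 + O/4
(V - 1182898)*(3406866 + c(-826)) = (1728792 - 1182898)*(3406866 + (-4 + (¼)*(-826))) = 545894*(3406866 + (-4 - 413/2)) = 545894*(3406866 - 421/2) = 545894*(6813311/2) = 1859672797517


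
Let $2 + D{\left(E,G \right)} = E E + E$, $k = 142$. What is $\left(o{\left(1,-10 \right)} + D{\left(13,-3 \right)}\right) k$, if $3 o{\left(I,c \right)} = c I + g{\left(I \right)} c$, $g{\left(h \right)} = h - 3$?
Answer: $\frac{78100}{3} \approx 26033.0$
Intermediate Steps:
$g{\left(h \right)} = -3 + h$
$D{\left(E,G \right)} = -2 + E + E^{2}$ ($D{\left(E,G \right)} = -2 + \left(E E + E\right) = -2 + \left(E^{2} + E\right) = -2 + \left(E + E^{2}\right) = -2 + E + E^{2}$)
$o{\left(I,c \right)} = \frac{I c}{3} + \frac{c \left(-3 + I\right)}{3}$ ($o{\left(I,c \right)} = \frac{c I + \left(-3 + I\right) c}{3} = \frac{I c + c \left(-3 + I\right)}{3} = \frac{I c}{3} + \frac{c \left(-3 + I\right)}{3}$)
$\left(o{\left(1,-10 \right)} + D{\left(13,-3 \right)}\right) k = \left(\frac{1}{3} \left(-10\right) \left(-3 + 2 \cdot 1\right) + \left(-2 + 13 + 13^{2}\right)\right) 142 = \left(\frac{1}{3} \left(-10\right) \left(-3 + 2\right) + \left(-2 + 13 + 169\right)\right) 142 = \left(\frac{1}{3} \left(-10\right) \left(-1\right) + 180\right) 142 = \left(\frac{10}{3} + 180\right) 142 = \frac{550}{3} \cdot 142 = \frac{78100}{3}$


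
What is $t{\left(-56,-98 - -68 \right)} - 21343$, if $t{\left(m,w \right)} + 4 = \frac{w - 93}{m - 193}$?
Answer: $- \frac{1771760}{83} \approx -21347.0$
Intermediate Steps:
$t{\left(m,w \right)} = -4 + \frac{-93 + w}{-193 + m}$ ($t{\left(m,w \right)} = -4 + \frac{w - 93}{m - 193} = -4 + \frac{-93 + w}{-193 + m}$)
$t{\left(-56,-98 - -68 \right)} - 21343 = \frac{679 - 30 - -224}{-193 - 56} - 21343 = \frac{679 + \left(-98 + 68\right) + 224}{-249} - 21343 = - \frac{679 - 30 + 224}{249} - 21343 = \left(- \frac{1}{249}\right) 873 - 21343 = - \frac{291}{83} - 21343 = - \frac{1771760}{83}$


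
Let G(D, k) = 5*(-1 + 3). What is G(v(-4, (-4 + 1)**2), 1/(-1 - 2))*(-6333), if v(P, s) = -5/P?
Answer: -63330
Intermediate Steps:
G(D, k) = 10 (G(D, k) = 5*2 = 10)
G(v(-4, (-4 + 1)**2), 1/(-1 - 2))*(-6333) = 10*(-6333) = -63330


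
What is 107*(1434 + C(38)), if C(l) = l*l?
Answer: 307946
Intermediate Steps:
C(l) = l²
107*(1434 + C(38)) = 107*(1434 + 38²) = 107*(1434 + 1444) = 107*2878 = 307946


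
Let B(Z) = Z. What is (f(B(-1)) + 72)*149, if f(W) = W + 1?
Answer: 10728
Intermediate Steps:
f(W) = 1 + W
(f(B(-1)) + 72)*149 = ((1 - 1) + 72)*149 = (0 + 72)*149 = 72*149 = 10728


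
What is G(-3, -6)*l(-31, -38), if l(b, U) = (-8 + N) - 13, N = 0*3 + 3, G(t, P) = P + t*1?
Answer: 162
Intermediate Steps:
G(t, P) = P + t
N = 3 (N = 0 + 3 = 3)
l(b, U) = -18 (l(b, U) = (-8 + 3) - 13 = -5 - 13 = -18)
G(-3, -6)*l(-31, -38) = (-6 - 3)*(-18) = -9*(-18) = 162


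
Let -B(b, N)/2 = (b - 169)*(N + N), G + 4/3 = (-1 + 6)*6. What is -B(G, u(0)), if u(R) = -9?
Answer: 5052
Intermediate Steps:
G = 86/3 (G = -4/3 + (-1 + 6)*6 = -4/3 + 5*6 = -4/3 + 30 = 86/3 ≈ 28.667)
B(b, N) = -4*N*(-169 + b) (B(b, N) = -2*(b - 169)*(N + N) = -2*(-169 + b)*2*N = -4*N*(-169 + b))
-B(G, u(0)) = -4*(-9)*(169 - 1*86/3) = -4*(-9)*(169 - 86/3) = -4*(-9)*421/3 = -1*(-5052) = 5052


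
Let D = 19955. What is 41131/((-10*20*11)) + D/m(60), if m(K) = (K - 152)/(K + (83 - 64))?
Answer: -867990763/50600 ≈ -17154.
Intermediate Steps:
m(K) = (-152 + K)/(19 + K) (m(K) = (-152 + K)/(K + 19) = (-152 + K)/(19 + K))
41131/((-10*20*11)) + D/m(60) = 41131/((-10*20*11)) + 19955/(((-152 + 60)/(19 + 60))) = 41131/((-200*11)) + 19955/((-92/79)) = 41131/(-2200) + 19955/(((1/79)*(-92))) = 41131*(-1/2200) + 19955/(-92/79) = -41131/2200 + 19955*(-79/92) = -41131/2200 - 1576445/92 = -867990763/50600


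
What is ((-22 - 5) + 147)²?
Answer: 14400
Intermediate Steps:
((-22 - 5) + 147)² = (-27 + 147)² = 120² = 14400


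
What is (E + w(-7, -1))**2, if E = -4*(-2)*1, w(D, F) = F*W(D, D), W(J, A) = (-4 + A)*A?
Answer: 4761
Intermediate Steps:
W(J, A) = A*(-4 + A)
w(D, F) = D*F*(-4 + D) (w(D, F) = F*(D*(-4 + D)) = D*F*(-4 + D))
E = 8 (E = 8*1 = 8)
(E + w(-7, -1))**2 = (8 - 7*(-1)*(-4 - 7))**2 = (8 - 7*(-1)*(-11))**2 = (8 - 77)**2 = (-69)**2 = 4761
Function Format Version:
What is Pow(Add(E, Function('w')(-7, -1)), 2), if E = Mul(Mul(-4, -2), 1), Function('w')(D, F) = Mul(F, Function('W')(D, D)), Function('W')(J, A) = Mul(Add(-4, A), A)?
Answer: 4761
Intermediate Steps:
Function('W')(J, A) = Mul(A, Add(-4, A))
Function('w')(D, F) = Mul(D, F, Add(-4, D)) (Function('w')(D, F) = Mul(F, Mul(D, Add(-4, D))) = Mul(D, F, Add(-4, D)))
E = 8 (E = Mul(8, 1) = 8)
Pow(Add(E, Function('w')(-7, -1)), 2) = Pow(Add(8, Mul(-7, -1, Add(-4, -7))), 2) = Pow(Add(8, Mul(-7, -1, -11)), 2) = Pow(Add(8, -77), 2) = Pow(-69, 2) = 4761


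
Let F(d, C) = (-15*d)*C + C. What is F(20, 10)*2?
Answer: -5980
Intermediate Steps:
F(d, C) = C - 15*C*d (F(d, C) = -15*C*d + C = C - 15*C*d)
F(20, 10)*2 = (10*(1 - 15*20))*2 = (10*(1 - 300))*2 = (10*(-299))*2 = -2990*2 = -5980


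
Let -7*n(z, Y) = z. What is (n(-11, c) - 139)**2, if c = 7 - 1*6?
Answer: 925444/49 ≈ 18887.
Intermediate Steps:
c = 1 (c = 7 - 6 = 1)
n(z, Y) = -z/7
(n(-11, c) - 139)**2 = (-1/7*(-11) - 139)**2 = (11/7 - 139)**2 = (-962/7)**2 = 925444/49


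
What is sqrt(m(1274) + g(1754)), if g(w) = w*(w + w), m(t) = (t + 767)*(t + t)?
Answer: 870*sqrt(15) ≈ 3369.5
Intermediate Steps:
m(t) = 2*t*(767 + t) (m(t) = (767 + t)*(2*t) = 2*t*(767 + t))
g(w) = 2*w**2 (g(w) = w*(2*w) = 2*w**2)
sqrt(m(1274) + g(1754)) = sqrt(2*1274*(767 + 1274) + 2*1754**2) = sqrt(2*1274*2041 + 2*3076516) = sqrt(5200468 + 6153032) = sqrt(11353500) = 870*sqrt(15)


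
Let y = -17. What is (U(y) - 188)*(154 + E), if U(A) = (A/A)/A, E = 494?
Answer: -2071656/17 ≈ -1.2186e+5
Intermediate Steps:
U(A) = 1/A
(U(y) - 188)*(154 + E) = (1/(-17) - 188)*(154 + 494) = (-1/17 - 188)*648 = -3197/17*648 = -2071656/17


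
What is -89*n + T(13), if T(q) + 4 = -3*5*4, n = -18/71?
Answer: -2942/71 ≈ -41.437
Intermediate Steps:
n = -18/71 (n = -18*1/71 = -18/71 ≈ -0.25352)
T(q) = -64 (T(q) = -4 - 3*5*4 = -4 - 15*4 = -4 - 60 = -64)
-89*n + T(13) = -89*(-18/71) - 64 = 1602/71 - 64 = -2942/71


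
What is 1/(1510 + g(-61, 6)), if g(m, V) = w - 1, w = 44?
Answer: 1/1553 ≈ 0.00064391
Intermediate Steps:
g(m, V) = 43 (g(m, V) = 44 - 1 = 43)
1/(1510 + g(-61, 6)) = 1/(1510 + 43) = 1/1553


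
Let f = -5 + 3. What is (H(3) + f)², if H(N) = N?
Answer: 1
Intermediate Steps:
f = -2
(H(3) + f)² = (3 - 2)² = 1² = 1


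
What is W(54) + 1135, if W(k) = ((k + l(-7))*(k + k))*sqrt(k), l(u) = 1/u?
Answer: 1135 + 122148*sqrt(6)/7 ≈ 43878.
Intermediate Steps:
W(k) = 2*k**(3/2)*(-1/7 + k) (W(k) = ((k + 1/(-7))*(k + k))*sqrt(k) = ((k - 1/7)*(2*k))*sqrt(k) = ((-1/7 + k)*(2*k))*sqrt(k) = (2*k*(-1/7 + k))*sqrt(k) = 2*k**(3/2)*(-1/7 + k))
W(54) + 1135 = 54**(3/2)*(-2/7 + 2*54) + 1135 = (162*sqrt(6))*(-2/7 + 108) + 1135 = (162*sqrt(6))*(754/7) + 1135 = 122148*sqrt(6)/7 + 1135 = 1135 + 122148*sqrt(6)/7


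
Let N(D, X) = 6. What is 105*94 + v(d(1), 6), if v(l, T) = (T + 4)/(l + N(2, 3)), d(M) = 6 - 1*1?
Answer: 108580/11 ≈ 9870.9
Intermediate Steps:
d(M) = 5 (d(M) = 6 - 1 = 5)
v(l, T) = (4 + T)/(6 + l) (v(l, T) = (T + 4)/(l + 6) = (4 + T)/(6 + l))
105*94 + v(d(1), 6) = 105*94 + (4 + 6)/(6 + 5) = 9870 + 10/11 = 108580/11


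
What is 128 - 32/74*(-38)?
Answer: 5344/37 ≈ 144.43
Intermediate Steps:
128 - 32/74*(-38) = 128 - 32*1/74*(-38) = 128 - 16/37*(-38) = 128 + 608/37 = 5344/37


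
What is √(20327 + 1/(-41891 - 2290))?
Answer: √4408611816074/14727 ≈ 142.57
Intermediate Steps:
√(20327 + 1/(-41891 - 2290)) = √(20327 + 1/(-44181)) = √(20327 - 1/44181) = √(898067186/44181) = √4408611816074/14727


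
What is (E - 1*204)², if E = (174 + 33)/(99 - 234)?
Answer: 9504889/225 ≈ 42244.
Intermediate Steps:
E = -23/15 (E = 207/(-135) = 207*(-1/135) = -23/15 ≈ -1.5333)
(E - 1*204)² = (-23/15 - 1*204)² = (-23/15 - 204)² = (-3083/15)² = 9504889/225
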